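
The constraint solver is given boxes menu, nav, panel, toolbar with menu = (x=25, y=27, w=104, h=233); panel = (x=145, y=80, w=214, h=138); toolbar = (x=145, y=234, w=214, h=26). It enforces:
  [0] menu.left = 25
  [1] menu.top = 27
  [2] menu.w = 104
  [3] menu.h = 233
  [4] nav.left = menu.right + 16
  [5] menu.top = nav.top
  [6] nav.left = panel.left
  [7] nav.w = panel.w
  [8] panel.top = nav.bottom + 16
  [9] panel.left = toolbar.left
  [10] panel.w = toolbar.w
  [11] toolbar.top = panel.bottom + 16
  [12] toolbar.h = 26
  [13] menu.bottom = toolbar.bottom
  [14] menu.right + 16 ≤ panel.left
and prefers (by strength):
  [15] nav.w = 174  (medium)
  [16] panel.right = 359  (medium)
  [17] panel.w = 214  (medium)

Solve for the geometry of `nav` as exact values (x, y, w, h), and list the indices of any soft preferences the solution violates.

nav = (x=145, y=27, w=214, h=37)
violated soft preferences: 15

1. nav.x = 145  [nav.left = menu.right + 16]
2. nav.y = 27  [menu.top = nav.top]
3. nav.w = 214  [nav.w = panel.w]
4. nav.h = 37  [panel.top = nav.bottom + 16]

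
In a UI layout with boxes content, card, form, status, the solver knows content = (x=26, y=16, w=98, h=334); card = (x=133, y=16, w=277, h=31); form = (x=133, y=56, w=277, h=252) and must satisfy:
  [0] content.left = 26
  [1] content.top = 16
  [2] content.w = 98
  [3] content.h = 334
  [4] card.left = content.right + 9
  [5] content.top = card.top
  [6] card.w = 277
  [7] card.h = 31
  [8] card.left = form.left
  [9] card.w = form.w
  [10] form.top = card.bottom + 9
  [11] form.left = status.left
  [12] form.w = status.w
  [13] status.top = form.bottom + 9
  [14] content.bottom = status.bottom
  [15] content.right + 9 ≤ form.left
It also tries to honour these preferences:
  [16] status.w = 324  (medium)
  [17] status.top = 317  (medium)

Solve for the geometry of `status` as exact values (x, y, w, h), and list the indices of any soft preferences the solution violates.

status = (x=133, y=317, w=277, h=33)
violated soft preferences: 16

1. status.x = 133  [form.left = status.left]
2. status.w = 277  [form.w = status.w]
3. status.y = 317  [status.top = form.bottom + 9]
4. status.h = 33  [content.bottom = status.bottom]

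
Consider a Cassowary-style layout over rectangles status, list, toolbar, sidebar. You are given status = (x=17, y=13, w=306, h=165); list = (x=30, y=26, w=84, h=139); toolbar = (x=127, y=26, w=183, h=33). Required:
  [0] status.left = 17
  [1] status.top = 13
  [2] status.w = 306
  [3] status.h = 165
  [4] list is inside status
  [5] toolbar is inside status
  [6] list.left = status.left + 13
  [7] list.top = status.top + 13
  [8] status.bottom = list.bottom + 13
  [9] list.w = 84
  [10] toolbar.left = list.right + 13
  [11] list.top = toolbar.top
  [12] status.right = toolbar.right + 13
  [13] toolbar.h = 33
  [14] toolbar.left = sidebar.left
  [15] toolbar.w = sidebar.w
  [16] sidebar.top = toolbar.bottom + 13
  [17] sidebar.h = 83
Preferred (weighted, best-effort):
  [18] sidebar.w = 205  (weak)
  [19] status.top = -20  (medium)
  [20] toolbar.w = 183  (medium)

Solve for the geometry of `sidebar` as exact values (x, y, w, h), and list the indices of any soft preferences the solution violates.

1. sidebar.x = 127  [toolbar.left = sidebar.left]
2. sidebar.w = 183  [toolbar.w = sidebar.w]
3. sidebar.y = 72  [sidebar.top = toolbar.bottom + 13]
4. sidebar.h = 83  [sidebar.h = 83]

sidebar = (x=127, y=72, w=183, h=83)
violated soft preferences: 18, 19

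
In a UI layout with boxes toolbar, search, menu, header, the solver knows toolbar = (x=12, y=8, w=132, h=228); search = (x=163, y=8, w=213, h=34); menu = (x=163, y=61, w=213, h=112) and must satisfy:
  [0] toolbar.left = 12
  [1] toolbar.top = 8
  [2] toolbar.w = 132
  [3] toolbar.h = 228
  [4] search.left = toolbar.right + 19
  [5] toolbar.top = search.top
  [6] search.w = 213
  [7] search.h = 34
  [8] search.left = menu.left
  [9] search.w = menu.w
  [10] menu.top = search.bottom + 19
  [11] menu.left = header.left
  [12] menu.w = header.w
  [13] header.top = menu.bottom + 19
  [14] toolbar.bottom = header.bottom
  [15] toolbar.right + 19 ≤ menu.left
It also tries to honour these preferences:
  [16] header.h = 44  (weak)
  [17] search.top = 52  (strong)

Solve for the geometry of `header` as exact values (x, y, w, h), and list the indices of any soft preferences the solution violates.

1. header.x = 163  [menu.left = header.left]
2. header.w = 213  [menu.w = header.w]
3. header.y = 192  [header.top = menu.bottom + 19]
4. header.h = 44  [toolbar.bottom = header.bottom]

header = (x=163, y=192, w=213, h=44)
violated soft preferences: 17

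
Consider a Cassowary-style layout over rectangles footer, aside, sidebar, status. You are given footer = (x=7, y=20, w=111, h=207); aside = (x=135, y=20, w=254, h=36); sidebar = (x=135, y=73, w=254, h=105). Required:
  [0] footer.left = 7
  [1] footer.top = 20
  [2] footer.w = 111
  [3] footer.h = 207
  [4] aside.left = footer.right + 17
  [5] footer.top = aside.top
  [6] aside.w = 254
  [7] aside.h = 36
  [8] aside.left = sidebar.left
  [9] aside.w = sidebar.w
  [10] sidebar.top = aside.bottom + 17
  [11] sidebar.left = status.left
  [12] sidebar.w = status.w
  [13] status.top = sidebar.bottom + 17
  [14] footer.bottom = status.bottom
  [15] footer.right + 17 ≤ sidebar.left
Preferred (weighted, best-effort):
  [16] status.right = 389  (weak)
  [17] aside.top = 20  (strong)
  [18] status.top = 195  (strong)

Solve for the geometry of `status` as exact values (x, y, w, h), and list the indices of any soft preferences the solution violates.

status = (x=135, y=195, w=254, h=32)
violated soft preferences: none

1. status.x = 135  [sidebar.left = status.left]
2. status.w = 254  [sidebar.w = status.w]
3. status.y = 195  [status.top = sidebar.bottom + 17]
4. status.h = 32  [footer.bottom = status.bottom]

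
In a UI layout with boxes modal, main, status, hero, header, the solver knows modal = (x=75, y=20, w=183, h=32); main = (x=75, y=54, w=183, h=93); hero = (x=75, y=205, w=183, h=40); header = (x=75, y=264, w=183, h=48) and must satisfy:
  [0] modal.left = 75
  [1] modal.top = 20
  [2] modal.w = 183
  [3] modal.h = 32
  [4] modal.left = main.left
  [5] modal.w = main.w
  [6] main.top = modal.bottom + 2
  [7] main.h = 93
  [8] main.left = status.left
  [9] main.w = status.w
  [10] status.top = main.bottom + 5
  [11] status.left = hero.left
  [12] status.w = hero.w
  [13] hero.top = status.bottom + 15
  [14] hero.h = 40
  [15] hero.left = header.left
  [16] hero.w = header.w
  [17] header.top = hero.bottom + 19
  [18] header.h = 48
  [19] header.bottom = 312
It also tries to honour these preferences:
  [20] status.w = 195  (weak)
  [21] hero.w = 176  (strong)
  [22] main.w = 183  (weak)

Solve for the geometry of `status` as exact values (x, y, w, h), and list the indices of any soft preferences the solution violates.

status = (x=75, y=152, w=183, h=38)
violated soft preferences: 20, 21

1. status.x = 75  [main.left = status.left]
2. status.w = 183  [main.w = status.w]
3. status.y = 152  [status.top = main.bottom + 5]
4. status.h = 38  [hero.top = status.bottom + 15]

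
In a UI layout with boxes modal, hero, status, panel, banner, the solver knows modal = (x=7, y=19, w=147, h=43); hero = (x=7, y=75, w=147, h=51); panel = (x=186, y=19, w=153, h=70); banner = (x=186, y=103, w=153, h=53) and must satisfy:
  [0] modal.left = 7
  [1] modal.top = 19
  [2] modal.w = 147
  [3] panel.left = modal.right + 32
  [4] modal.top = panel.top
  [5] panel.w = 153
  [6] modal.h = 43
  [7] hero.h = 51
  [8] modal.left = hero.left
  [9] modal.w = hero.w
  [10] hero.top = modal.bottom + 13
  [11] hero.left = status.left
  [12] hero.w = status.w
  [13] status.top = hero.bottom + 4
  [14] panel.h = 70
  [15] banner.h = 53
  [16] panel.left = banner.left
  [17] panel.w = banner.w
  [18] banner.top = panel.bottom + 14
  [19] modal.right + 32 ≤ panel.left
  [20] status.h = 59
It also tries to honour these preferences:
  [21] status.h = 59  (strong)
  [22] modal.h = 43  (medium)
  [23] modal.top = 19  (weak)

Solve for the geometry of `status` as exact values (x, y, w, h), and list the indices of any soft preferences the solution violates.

1. status.x = 7  [hero.left = status.left]
2. status.w = 147  [hero.w = status.w]
3. status.y = 130  [status.top = hero.bottom + 4]
4. status.h = 59  [status.h = 59]

status = (x=7, y=130, w=147, h=59)
violated soft preferences: none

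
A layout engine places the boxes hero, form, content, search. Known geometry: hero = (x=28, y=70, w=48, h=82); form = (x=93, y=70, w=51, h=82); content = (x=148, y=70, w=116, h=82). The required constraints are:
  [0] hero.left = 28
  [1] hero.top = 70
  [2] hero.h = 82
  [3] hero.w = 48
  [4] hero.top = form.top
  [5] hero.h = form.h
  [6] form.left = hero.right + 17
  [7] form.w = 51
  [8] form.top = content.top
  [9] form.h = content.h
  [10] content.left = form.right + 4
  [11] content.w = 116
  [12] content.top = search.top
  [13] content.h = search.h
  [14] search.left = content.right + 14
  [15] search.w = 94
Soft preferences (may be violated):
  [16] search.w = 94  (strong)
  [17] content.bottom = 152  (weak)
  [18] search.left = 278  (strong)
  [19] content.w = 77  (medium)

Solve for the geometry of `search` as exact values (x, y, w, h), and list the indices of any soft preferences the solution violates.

1. search.y = 70  [content.top = search.top]
2. search.h = 82  [content.h = search.h]
3. search.x = 278  [search.left = content.right + 14]
4. search.w = 94  [search.w = 94]

search = (x=278, y=70, w=94, h=82)
violated soft preferences: 19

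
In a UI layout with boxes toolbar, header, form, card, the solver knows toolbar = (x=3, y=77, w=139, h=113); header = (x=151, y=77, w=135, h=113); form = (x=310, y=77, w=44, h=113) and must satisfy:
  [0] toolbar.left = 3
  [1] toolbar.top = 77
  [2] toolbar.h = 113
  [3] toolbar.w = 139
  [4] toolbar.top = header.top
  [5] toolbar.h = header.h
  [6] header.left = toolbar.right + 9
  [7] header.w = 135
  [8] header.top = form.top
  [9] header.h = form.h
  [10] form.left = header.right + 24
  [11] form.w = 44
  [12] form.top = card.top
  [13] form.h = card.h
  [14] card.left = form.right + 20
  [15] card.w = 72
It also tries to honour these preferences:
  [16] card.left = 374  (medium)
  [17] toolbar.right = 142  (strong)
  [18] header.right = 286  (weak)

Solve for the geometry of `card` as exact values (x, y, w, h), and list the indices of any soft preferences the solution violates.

card = (x=374, y=77, w=72, h=113)
violated soft preferences: none

1. card.y = 77  [form.top = card.top]
2. card.h = 113  [form.h = card.h]
3. card.x = 374  [card.left = form.right + 20]
4. card.w = 72  [card.w = 72]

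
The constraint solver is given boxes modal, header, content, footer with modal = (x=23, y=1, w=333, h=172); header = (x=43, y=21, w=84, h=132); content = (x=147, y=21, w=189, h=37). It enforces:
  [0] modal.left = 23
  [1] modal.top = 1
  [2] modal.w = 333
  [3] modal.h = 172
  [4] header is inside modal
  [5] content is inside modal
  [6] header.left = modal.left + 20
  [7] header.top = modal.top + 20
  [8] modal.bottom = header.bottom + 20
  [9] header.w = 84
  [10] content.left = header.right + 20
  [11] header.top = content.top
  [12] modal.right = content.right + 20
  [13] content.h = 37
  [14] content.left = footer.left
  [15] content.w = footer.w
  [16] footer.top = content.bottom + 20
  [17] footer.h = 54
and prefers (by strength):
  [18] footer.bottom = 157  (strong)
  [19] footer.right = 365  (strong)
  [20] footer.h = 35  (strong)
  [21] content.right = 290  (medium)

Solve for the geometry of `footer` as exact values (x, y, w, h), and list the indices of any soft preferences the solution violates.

1. footer.x = 147  [content.left = footer.left]
2. footer.w = 189  [content.w = footer.w]
3. footer.y = 78  [footer.top = content.bottom + 20]
4. footer.h = 54  [footer.h = 54]

footer = (x=147, y=78, w=189, h=54)
violated soft preferences: 18, 19, 20, 21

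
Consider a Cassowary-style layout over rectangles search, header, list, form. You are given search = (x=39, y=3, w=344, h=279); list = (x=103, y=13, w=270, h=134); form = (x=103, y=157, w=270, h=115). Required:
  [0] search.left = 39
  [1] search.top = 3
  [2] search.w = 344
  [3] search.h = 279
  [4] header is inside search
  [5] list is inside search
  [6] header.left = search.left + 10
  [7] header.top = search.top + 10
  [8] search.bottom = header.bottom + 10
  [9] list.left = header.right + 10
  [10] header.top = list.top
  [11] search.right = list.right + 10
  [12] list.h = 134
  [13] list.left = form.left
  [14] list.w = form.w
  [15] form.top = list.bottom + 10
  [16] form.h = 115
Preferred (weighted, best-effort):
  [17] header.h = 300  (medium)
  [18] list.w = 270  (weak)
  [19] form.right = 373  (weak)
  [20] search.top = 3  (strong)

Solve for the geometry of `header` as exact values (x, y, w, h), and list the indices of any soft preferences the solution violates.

1. header.x = 49  [header.left = search.left + 10]
2. header.y = 13  [header.top = search.top + 10]
3. header.h = 259  [search.bottom = header.bottom + 10]
4. header.w = 44  [list.left = header.right + 10]

header = (x=49, y=13, w=44, h=259)
violated soft preferences: 17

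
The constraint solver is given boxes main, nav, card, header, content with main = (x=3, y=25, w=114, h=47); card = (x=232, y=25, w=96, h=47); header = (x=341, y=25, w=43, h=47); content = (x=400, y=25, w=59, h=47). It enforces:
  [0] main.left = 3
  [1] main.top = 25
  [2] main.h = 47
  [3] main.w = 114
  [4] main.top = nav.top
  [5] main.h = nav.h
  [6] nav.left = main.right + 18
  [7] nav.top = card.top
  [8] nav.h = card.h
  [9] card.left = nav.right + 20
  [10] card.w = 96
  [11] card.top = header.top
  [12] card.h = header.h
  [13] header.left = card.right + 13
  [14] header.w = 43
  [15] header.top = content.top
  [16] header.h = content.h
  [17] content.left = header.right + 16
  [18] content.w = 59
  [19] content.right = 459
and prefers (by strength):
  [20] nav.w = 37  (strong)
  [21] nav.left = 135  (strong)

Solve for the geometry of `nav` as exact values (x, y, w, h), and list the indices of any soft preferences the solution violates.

nav = (x=135, y=25, w=77, h=47)
violated soft preferences: 20

1. nav.y = 25  [main.top = nav.top]
2. nav.h = 47  [main.h = nav.h]
3. nav.x = 135  [nav.left = main.right + 18]
4. nav.w = 77  [card.left = nav.right + 20]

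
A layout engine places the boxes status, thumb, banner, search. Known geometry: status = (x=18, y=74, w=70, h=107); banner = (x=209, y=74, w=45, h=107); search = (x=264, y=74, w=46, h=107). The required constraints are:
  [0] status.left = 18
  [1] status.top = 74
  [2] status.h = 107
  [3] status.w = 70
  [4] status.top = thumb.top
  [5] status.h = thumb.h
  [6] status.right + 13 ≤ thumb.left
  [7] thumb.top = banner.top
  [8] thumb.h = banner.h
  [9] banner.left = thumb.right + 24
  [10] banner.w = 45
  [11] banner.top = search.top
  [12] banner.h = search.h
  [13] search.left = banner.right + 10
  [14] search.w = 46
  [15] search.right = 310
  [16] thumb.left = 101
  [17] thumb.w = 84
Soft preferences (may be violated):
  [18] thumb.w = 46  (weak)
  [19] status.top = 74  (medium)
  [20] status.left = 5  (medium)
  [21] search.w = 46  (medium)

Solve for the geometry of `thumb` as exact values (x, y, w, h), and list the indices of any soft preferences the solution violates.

1. thumb.y = 74  [status.top = thumb.top]
2. thumb.h = 107  [status.h = thumb.h]
3. thumb.x = 101  [thumb.left = 101]
4. thumb.w = 84  [thumb.w = 84]

thumb = (x=101, y=74, w=84, h=107)
violated soft preferences: 18, 20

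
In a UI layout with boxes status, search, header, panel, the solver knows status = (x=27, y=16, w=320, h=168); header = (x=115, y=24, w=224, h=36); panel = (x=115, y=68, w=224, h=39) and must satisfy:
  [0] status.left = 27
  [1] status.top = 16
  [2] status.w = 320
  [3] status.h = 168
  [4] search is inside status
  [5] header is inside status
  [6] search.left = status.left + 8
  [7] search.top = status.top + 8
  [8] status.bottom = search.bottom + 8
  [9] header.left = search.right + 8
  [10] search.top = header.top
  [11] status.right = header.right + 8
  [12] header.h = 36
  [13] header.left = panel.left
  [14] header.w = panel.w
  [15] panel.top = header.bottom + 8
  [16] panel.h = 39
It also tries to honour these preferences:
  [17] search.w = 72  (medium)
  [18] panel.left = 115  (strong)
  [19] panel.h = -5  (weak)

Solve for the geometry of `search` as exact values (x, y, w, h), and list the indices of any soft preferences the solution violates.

1. search.x = 35  [search.left = status.left + 8]
2. search.y = 24  [search.top = status.top + 8]
3. search.h = 152  [status.bottom = search.bottom + 8]
4. search.w = 72  [header.left = search.right + 8]

search = (x=35, y=24, w=72, h=152)
violated soft preferences: 19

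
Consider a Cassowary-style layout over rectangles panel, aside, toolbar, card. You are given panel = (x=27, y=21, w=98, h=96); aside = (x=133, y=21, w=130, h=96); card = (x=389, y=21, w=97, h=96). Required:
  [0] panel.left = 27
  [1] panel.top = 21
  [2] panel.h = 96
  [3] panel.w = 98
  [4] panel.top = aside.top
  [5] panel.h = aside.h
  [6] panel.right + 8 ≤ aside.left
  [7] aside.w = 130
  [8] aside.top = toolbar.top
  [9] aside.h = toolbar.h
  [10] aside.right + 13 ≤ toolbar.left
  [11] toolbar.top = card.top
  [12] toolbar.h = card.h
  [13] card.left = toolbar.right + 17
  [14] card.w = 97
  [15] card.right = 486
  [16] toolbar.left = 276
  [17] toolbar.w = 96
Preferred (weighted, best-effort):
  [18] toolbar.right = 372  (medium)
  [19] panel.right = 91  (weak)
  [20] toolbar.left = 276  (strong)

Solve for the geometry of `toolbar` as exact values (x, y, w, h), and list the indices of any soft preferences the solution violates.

toolbar = (x=276, y=21, w=96, h=96)
violated soft preferences: 19

1. toolbar.y = 21  [aside.top = toolbar.top]
2. toolbar.h = 96  [aside.h = toolbar.h]
3. toolbar.x = 276  [toolbar.left = 276]
4. toolbar.w = 96  [toolbar.w = 96]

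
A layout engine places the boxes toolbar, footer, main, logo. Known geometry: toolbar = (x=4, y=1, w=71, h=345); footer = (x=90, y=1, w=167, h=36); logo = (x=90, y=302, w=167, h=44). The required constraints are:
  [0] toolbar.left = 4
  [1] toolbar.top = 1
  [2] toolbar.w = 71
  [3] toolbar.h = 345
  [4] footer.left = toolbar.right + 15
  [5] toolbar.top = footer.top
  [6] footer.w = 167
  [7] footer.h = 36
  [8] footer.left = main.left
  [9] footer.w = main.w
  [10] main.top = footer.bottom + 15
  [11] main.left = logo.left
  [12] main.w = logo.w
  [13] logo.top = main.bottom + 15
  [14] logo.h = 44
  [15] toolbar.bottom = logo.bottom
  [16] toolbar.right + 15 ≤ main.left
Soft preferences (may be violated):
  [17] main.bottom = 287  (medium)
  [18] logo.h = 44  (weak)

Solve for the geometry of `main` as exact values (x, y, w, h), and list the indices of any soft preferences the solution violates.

main = (x=90, y=52, w=167, h=235)
violated soft preferences: none

1. main.x = 90  [footer.left = main.left]
2. main.w = 167  [footer.w = main.w]
3. main.y = 52  [main.top = footer.bottom + 15]
4. main.h = 235  [logo.top = main.bottom + 15]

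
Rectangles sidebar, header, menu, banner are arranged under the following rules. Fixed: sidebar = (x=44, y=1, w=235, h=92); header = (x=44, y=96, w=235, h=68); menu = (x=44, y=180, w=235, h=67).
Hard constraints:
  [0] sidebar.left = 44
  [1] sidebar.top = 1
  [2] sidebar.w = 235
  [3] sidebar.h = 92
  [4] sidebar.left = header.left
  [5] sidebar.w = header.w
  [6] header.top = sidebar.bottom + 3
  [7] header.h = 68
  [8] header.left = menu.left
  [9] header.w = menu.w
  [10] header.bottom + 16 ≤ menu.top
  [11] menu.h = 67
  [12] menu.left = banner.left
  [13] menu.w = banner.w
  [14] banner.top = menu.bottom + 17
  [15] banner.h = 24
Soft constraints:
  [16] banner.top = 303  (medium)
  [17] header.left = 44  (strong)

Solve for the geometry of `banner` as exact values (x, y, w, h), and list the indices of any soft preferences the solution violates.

banner = (x=44, y=264, w=235, h=24)
violated soft preferences: 16

1. banner.x = 44  [menu.left = banner.left]
2. banner.w = 235  [menu.w = banner.w]
3. banner.y = 264  [banner.top = menu.bottom + 17]
4. banner.h = 24  [banner.h = 24]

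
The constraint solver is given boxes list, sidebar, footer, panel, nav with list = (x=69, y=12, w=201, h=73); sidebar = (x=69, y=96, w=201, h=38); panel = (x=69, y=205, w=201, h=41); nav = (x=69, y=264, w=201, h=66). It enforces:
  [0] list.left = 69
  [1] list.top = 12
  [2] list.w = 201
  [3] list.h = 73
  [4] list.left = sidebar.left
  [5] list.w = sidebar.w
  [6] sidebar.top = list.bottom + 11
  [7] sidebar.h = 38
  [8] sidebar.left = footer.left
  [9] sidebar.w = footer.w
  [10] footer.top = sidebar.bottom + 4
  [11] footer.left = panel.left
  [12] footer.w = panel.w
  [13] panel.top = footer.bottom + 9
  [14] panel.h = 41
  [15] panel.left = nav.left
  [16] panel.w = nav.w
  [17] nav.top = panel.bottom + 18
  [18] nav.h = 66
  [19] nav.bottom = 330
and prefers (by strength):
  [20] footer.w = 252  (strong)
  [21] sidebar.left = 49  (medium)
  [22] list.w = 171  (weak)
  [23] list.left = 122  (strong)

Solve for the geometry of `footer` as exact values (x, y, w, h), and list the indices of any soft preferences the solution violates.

footer = (x=69, y=138, w=201, h=58)
violated soft preferences: 20, 21, 22, 23

1. footer.x = 69  [sidebar.left = footer.left]
2. footer.w = 201  [sidebar.w = footer.w]
3. footer.y = 138  [footer.top = sidebar.bottom + 4]
4. footer.h = 58  [panel.top = footer.bottom + 9]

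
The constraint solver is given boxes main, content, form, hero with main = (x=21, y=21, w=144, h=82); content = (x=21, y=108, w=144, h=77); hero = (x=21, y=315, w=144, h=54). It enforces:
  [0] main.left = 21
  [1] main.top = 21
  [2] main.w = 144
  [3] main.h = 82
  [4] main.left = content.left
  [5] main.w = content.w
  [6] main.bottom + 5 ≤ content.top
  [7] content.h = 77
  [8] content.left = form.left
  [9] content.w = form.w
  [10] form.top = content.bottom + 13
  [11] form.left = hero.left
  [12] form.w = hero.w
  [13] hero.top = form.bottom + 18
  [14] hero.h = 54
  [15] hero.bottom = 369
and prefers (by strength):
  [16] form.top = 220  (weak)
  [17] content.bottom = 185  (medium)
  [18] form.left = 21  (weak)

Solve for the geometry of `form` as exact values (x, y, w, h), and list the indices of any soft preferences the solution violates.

1. form.x = 21  [content.left = form.left]
2. form.w = 144  [content.w = form.w]
3. form.y = 198  [form.top = content.bottom + 13]
4. form.h = 99  [hero.top = form.bottom + 18]

form = (x=21, y=198, w=144, h=99)
violated soft preferences: 16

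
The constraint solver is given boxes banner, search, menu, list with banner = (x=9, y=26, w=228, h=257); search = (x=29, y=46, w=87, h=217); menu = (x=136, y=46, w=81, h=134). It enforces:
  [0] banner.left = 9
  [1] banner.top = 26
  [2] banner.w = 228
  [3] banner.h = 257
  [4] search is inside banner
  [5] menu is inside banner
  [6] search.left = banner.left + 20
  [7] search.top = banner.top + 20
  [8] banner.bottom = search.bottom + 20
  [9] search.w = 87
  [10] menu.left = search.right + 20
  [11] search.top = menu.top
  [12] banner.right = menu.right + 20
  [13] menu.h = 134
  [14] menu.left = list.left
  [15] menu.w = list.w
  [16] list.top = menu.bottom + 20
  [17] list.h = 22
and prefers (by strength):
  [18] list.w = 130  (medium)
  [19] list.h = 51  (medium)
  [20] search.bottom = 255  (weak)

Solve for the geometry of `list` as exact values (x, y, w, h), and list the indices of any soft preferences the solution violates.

1. list.x = 136  [menu.left = list.left]
2. list.w = 81  [menu.w = list.w]
3. list.y = 200  [list.top = menu.bottom + 20]
4. list.h = 22  [list.h = 22]

list = (x=136, y=200, w=81, h=22)
violated soft preferences: 18, 19, 20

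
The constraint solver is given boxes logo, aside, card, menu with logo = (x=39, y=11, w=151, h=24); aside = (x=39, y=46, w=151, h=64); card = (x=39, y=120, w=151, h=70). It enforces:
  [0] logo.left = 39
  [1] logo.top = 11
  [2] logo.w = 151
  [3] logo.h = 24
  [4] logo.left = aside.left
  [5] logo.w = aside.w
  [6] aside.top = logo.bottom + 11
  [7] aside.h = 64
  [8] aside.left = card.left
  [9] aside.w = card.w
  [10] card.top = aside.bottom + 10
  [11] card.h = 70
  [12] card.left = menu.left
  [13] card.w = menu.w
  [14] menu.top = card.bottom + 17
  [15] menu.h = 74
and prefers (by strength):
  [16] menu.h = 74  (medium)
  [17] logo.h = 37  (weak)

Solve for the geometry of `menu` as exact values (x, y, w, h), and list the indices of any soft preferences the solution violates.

menu = (x=39, y=207, w=151, h=74)
violated soft preferences: 17

1. menu.x = 39  [card.left = menu.left]
2. menu.w = 151  [card.w = menu.w]
3. menu.y = 207  [menu.top = card.bottom + 17]
4. menu.h = 74  [menu.h = 74]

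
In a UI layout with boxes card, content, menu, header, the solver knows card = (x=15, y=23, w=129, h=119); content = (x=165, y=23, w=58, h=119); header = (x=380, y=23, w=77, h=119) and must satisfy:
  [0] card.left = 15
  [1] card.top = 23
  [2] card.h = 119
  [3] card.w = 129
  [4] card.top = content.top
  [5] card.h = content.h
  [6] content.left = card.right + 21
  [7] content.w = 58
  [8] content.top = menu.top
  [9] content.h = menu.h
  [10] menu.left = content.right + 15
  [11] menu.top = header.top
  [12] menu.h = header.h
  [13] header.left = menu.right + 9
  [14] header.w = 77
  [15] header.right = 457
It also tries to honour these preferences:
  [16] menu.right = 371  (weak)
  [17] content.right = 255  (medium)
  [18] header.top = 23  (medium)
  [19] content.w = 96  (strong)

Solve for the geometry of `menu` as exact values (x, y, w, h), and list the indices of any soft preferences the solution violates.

menu = (x=238, y=23, w=133, h=119)
violated soft preferences: 17, 19

1. menu.y = 23  [content.top = menu.top]
2. menu.h = 119  [content.h = menu.h]
3. menu.x = 238  [menu.left = content.right + 15]
4. menu.w = 133  [header.left = menu.right + 9]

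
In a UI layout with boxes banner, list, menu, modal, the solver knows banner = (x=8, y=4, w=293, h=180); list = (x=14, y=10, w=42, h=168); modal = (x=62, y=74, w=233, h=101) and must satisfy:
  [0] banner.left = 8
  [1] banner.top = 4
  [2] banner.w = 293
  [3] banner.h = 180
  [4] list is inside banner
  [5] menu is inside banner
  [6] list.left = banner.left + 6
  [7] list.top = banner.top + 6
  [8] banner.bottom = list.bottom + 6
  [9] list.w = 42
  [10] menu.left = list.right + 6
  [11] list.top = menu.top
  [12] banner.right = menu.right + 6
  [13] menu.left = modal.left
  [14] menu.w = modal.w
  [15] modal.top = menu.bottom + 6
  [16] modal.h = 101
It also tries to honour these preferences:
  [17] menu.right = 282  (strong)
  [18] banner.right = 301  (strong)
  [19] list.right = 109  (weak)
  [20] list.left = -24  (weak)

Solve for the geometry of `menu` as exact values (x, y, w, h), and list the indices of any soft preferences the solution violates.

menu = (x=62, y=10, w=233, h=58)
violated soft preferences: 17, 19, 20

1. menu.x = 62  [menu.left = list.right + 6]
2. menu.y = 10  [list.top = menu.top]
3. menu.w = 233  [banner.right = menu.right + 6]
4. menu.h = 58  [modal.top = menu.bottom + 6]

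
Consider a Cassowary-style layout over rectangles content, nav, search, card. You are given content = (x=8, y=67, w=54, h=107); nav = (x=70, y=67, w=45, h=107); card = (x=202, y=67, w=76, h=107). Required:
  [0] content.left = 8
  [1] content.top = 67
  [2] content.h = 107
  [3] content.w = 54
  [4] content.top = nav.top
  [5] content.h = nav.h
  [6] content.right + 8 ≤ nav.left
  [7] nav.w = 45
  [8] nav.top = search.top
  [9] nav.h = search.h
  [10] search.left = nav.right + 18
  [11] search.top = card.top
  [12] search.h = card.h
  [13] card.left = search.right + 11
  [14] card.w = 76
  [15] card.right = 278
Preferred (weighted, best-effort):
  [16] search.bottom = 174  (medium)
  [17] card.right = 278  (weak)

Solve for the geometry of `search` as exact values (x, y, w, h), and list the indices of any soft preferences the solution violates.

1. search.y = 67  [nav.top = search.top]
2. search.h = 107  [nav.h = search.h]
3. search.x = 133  [search.left = nav.right + 18]
4. search.w = 58  [card.left = search.right + 11]

search = (x=133, y=67, w=58, h=107)
violated soft preferences: none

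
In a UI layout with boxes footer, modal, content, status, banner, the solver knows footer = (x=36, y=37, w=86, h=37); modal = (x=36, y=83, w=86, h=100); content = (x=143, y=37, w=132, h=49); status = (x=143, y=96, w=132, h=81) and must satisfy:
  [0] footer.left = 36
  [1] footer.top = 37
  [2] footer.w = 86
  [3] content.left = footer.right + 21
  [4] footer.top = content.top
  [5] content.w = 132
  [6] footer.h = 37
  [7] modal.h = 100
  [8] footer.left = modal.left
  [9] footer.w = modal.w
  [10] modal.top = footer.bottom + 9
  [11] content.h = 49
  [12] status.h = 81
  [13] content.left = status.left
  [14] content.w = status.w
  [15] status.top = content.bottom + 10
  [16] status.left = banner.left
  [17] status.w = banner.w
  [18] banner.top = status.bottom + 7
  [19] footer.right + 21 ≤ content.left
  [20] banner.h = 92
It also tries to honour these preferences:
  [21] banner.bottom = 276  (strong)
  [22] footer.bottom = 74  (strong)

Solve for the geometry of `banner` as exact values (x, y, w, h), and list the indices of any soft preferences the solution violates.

1. banner.x = 143  [status.left = banner.left]
2. banner.w = 132  [status.w = banner.w]
3. banner.y = 184  [banner.top = status.bottom + 7]
4. banner.h = 92  [banner.h = 92]

banner = (x=143, y=184, w=132, h=92)
violated soft preferences: none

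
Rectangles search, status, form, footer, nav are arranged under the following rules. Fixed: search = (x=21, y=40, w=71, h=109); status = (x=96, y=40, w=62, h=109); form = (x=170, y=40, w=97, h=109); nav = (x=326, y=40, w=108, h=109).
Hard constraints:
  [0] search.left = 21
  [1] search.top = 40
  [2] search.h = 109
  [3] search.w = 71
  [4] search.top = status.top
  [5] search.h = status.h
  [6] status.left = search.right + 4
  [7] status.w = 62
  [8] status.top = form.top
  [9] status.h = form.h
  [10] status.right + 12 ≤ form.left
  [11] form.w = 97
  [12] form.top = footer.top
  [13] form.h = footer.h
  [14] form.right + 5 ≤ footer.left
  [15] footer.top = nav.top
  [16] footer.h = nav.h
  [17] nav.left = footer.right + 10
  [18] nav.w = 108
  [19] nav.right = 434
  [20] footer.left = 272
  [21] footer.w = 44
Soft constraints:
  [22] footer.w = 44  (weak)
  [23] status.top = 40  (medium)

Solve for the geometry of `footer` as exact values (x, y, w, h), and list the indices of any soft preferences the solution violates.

footer = (x=272, y=40, w=44, h=109)
violated soft preferences: none

1. footer.y = 40  [form.top = footer.top]
2. footer.h = 109  [form.h = footer.h]
3. footer.x = 272  [footer.left = 272]
4. footer.w = 44  [footer.w = 44]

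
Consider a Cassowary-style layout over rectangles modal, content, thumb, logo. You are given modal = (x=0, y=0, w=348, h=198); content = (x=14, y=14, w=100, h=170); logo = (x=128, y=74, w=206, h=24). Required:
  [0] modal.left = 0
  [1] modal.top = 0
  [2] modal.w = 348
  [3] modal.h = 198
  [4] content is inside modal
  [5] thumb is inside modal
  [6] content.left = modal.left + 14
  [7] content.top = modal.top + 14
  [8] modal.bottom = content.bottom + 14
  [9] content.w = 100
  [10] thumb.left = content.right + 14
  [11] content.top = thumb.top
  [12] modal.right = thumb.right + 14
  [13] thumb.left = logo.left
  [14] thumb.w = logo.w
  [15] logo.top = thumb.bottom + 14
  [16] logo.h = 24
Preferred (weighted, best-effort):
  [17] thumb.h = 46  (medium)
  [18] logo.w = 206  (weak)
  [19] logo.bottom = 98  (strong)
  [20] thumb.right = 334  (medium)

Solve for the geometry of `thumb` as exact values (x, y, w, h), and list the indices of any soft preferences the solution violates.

thumb = (x=128, y=14, w=206, h=46)
violated soft preferences: none

1. thumb.x = 128  [thumb.left = content.right + 14]
2. thumb.y = 14  [content.top = thumb.top]
3. thumb.w = 206  [modal.right = thumb.right + 14]
4. thumb.h = 46  [logo.top = thumb.bottom + 14]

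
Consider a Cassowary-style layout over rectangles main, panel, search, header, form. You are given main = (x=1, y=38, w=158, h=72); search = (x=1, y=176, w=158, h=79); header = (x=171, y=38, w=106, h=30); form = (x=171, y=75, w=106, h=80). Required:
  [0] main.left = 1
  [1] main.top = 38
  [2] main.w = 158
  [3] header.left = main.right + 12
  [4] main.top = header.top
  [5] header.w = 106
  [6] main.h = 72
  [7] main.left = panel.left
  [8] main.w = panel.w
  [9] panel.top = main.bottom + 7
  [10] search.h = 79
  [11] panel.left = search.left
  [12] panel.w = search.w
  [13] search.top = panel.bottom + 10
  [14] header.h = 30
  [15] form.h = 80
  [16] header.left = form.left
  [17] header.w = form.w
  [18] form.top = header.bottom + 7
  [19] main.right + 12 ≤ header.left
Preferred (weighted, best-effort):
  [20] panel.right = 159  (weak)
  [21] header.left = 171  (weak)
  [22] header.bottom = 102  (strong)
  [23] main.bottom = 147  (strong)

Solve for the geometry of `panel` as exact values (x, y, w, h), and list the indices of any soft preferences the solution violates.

panel = (x=1, y=117, w=158, h=49)
violated soft preferences: 22, 23

1. panel.x = 1  [main.left = panel.left]
2. panel.w = 158  [main.w = panel.w]
3. panel.y = 117  [panel.top = main.bottom + 7]
4. panel.h = 49  [search.top = panel.bottom + 10]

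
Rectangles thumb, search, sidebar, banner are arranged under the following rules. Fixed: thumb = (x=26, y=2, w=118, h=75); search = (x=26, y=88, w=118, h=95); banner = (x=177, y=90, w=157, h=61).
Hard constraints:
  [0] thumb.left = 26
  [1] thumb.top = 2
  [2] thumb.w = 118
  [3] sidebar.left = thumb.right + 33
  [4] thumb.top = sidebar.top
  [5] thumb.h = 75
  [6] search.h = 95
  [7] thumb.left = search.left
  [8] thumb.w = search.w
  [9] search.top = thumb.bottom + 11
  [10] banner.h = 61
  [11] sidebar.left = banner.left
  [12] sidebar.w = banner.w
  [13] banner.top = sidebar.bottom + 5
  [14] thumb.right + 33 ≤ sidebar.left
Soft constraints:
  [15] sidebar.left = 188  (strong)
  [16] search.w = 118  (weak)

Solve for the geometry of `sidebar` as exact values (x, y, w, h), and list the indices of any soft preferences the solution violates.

sidebar = (x=177, y=2, w=157, h=83)
violated soft preferences: 15

1. sidebar.x = 177  [sidebar.left = thumb.right + 33]
2. sidebar.y = 2  [thumb.top = sidebar.top]
3. sidebar.w = 157  [sidebar.w = banner.w]
4. sidebar.h = 83  [banner.top = sidebar.bottom + 5]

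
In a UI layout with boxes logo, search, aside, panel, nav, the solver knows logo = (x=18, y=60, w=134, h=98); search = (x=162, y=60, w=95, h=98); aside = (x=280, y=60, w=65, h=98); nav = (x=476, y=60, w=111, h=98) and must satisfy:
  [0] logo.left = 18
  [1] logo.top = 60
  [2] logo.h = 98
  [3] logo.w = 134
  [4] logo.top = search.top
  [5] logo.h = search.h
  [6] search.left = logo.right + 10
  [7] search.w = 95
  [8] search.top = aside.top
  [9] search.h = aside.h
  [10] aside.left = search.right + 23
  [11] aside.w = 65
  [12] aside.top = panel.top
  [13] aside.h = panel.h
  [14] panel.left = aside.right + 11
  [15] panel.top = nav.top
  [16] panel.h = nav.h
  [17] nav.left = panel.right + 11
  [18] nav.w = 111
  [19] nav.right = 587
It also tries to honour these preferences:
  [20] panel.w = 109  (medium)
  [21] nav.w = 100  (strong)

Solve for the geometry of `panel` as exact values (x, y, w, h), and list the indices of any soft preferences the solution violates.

1. panel.y = 60  [aside.top = panel.top]
2. panel.h = 98  [aside.h = panel.h]
3. panel.x = 356  [panel.left = aside.right + 11]
4. panel.w = 109  [nav.left = panel.right + 11]

panel = (x=356, y=60, w=109, h=98)
violated soft preferences: 21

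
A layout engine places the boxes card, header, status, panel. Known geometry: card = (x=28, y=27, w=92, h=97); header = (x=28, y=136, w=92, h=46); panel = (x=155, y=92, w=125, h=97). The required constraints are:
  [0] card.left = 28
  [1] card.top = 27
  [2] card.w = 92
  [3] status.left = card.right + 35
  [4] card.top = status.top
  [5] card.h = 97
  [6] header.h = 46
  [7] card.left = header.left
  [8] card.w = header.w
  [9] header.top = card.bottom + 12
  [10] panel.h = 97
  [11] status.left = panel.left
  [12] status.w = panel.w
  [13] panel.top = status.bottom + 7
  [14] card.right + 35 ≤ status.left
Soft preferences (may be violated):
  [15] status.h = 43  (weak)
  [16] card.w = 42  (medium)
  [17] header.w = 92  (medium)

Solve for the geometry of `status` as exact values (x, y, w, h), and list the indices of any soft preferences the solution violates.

1. status.x = 155  [status.left = card.right + 35]
2. status.y = 27  [card.top = status.top]
3. status.w = 125  [status.w = panel.w]
4. status.h = 58  [panel.top = status.bottom + 7]

status = (x=155, y=27, w=125, h=58)
violated soft preferences: 15, 16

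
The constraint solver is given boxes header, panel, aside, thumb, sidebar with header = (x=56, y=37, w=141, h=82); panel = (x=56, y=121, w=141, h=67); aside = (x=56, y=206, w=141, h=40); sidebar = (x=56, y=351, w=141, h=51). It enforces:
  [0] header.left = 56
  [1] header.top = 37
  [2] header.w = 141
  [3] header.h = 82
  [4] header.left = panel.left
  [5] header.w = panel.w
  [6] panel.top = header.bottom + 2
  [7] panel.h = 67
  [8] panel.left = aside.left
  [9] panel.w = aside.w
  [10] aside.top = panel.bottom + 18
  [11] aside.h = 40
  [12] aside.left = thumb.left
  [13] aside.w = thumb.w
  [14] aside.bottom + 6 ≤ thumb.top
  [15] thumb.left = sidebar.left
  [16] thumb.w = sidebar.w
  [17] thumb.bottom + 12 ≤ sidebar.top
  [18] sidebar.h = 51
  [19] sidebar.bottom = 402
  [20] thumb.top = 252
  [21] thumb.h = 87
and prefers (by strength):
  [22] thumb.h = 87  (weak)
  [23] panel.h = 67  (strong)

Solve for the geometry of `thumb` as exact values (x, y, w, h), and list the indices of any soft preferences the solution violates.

thumb = (x=56, y=252, w=141, h=87)
violated soft preferences: none

1. thumb.x = 56  [aside.left = thumb.left]
2. thumb.w = 141  [aside.w = thumb.w]
3. thumb.y = 252  [thumb.top = 252]
4. thumb.h = 87  [thumb.h = 87]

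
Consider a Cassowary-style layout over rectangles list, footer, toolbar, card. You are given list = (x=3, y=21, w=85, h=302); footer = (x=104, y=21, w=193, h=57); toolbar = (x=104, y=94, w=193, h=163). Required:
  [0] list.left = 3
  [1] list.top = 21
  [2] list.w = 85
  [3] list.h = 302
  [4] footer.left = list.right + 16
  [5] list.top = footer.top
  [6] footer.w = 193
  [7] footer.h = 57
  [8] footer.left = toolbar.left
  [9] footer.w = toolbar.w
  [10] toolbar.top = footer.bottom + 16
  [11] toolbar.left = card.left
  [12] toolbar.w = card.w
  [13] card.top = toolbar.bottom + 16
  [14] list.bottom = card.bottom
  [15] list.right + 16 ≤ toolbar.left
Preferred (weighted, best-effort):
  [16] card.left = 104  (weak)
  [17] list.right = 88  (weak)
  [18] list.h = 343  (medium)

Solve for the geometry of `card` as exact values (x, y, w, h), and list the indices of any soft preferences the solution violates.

card = (x=104, y=273, w=193, h=50)
violated soft preferences: 18

1. card.x = 104  [toolbar.left = card.left]
2. card.w = 193  [toolbar.w = card.w]
3. card.y = 273  [card.top = toolbar.bottom + 16]
4. card.h = 50  [list.bottom = card.bottom]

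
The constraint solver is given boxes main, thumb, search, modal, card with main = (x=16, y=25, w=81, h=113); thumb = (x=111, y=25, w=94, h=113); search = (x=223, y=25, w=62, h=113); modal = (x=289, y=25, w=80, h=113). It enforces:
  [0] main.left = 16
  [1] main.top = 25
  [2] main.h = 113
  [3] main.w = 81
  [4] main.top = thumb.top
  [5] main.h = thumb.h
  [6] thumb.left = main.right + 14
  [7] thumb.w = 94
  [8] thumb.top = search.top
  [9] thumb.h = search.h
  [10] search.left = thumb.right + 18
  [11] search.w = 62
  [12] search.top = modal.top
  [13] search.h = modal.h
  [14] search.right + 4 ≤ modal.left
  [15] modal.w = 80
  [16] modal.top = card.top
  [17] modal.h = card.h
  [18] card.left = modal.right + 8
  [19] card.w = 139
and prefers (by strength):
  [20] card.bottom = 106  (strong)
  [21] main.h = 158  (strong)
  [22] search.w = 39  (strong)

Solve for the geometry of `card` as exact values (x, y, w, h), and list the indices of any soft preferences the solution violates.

card = (x=377, y=25, w=139, h=113)
violated soft preferences: 20, 21, 22

1. card.y = 25  [modal.top = card.top]
2. card.h = 113  [modal.h = card.h]
3. card.x = 377  [card.left = modal.right + 8]
4. card.w = 139  [card.w = 139]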